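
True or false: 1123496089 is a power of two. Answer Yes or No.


0b1000010111101110011000010011001. Multiple bits set => No

No


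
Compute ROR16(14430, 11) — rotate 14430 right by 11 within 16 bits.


Rotate 0b11100001011110 right by 11 (16-bit) = 0b101111000111 = 3015

3015


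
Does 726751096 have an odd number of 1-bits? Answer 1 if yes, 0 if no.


0b101011010100010101011101111000 has 16 ones => parity 0

0


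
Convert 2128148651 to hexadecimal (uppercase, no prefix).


2128148651 = 7ED8F8AB hex

7ED8F8AB


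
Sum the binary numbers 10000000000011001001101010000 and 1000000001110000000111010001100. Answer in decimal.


10000000000011001001101010000 + 1000000001110000000111010001100 = 1010000001110011010000111011100 = 1345954268

1345954268


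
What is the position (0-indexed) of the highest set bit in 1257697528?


0b1001010111101101111000011111000. Highest set bit at position 30

30


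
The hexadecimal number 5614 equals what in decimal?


5614 hex = 22036 decimal

22036


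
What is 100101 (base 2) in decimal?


100101 in decimal = 37

37


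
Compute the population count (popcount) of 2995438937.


0b10110010100010101100010101011001 has 15 set bits

15


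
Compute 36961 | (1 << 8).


36961 | (1 << 8) = 36961 | 256 = 37217

37217


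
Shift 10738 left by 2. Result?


0b10100111110010 << 2 = 0b1010011111001000 = 42952

42952


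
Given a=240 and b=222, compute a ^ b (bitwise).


240 ^ 222 = 46

46


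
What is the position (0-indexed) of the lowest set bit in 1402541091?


0b1010011100110010001010000100011. Lowest set bit at position 0

0


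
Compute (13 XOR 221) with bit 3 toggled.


Step 1: 13 ^ 221 = 208
Step 2: 208 ^ (1 << 3) = 208 ^ 8 = 216

216


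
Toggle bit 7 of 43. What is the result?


43 ^ (1 << 7) = 43 ^ 128 = 171

171


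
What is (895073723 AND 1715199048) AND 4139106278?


Step 1: 895073723 & 1715199048 = 605658120
Step 2: 605658120 & 4139106278 = 605133824

605133824


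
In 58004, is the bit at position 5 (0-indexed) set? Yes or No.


0b1110001010010100, bit 5 = 0. No

No


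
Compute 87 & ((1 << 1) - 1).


87 & 1 = 1

1


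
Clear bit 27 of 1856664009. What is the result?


1856664009 & ~(1 << 27) = 1722446281

1722446281


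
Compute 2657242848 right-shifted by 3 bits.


0b10011110011000100100111011100000 >> 3 = 0b10011110011000100100111011100 = 332155356

332155356


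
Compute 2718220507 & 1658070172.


0b10100010000001001100000011011011 & 0b1100010110101000010010010011100 = 0b100010000001000000000010011000 = 570687640

570687640


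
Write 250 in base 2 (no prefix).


250 = 11111010 in binary

11111010


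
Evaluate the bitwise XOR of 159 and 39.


0b10011111 ^ 0b100111 = 0b10111000 = 184

184


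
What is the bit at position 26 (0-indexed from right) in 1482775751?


0b1011000011000010101110011000111, position 26 = 0

0


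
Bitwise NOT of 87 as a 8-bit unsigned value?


~0b1010111 = 0b10101000 = 168 (8-bit unsigned)

168


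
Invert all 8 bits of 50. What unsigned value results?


50 ^ 255 = 205

205


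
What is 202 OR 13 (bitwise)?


0b11001010 | 0b1101 = 0b11001111 = 207

207


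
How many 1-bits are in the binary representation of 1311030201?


0b1001110001001001011101110111001 has 17 set bits

17


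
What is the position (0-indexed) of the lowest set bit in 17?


0b10001. Lowest set bit at position 0

0


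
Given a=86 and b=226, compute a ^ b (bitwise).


86 ^ 226 = 180

180


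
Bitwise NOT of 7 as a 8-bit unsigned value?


~0b111 = 0b11111000 = 248 (8-bit unsigned)

248


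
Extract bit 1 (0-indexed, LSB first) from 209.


0b11010001, position 1 = 0

0


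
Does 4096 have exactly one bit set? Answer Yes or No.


0b1000000000000. Only one bit set => Yes

Yes


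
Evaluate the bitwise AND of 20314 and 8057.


0b100111101011010 & 0b1111101111001 = 0b111101011000 = 3928

3928


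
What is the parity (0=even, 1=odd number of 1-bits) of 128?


0b10000000 has 1 ones => parity 1

1


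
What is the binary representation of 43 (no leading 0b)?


43 = 101011 in binary

101011


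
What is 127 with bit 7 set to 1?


127 | (1 << 7) = 127 | 128 = 255

255


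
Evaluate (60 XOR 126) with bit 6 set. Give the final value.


Step 1: 60 ^ 126 = 66
Step 2: 66 | (1 << 6) = 66 | 64 = 66

66


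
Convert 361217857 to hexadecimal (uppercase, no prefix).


361217857 = 1587BF41 hex

1587BF41


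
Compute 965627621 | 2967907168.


0b111001100011100100111011100101 | 0b10110000111001101010101101100000 = 0b10111001111011101110111111100101 = 3119443941

3119443941


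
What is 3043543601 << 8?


0b10110101011010001100101000110001 << 8 = 0b1011010101101000110010100011000100000000 = 779147161856

779147161856


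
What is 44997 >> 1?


0b1010111111000101 >> 1 = 0b101011111100010 = 22498

22498


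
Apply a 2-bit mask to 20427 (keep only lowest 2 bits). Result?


20427 & 3 = 3

3


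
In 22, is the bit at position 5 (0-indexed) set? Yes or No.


0b10110, bit 5 = 0. No

No


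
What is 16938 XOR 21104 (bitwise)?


0b100001000101010 ^ 0b101001001110000 = 0b1000001011010 = 4186

4186


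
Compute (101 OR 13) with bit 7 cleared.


Step 1: 101 | 13 = 109
Step 2: 109 & ~(1 << 7) = 109

109


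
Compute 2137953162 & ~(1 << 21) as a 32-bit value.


2137953162 & ~(1 << 21) = 2135856010

2135856010


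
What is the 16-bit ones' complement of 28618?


28618 ^ 65535 = 36917

36917


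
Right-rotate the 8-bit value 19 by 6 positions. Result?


Rotate 0b10011 right by 6 (8-bit) = 0b1001100 = 76

76


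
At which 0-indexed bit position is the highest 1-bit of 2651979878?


0b10011110000100100000000001100110. Highest set bit at position 31

31


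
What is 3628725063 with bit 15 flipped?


3628725063 ^ (1 << 15) = 3628725063 ^ 32768 = 3628692295

3628692295


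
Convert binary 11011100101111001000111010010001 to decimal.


11011100101111001000111010010001 in decimal = 3703344785

3703344785


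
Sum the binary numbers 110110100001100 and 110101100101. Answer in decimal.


110110100001100 + 110101100101 = 111101001110001 = 31345

31345


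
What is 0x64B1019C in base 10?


64B1019C hex = 1689321884 decimal

1689321884


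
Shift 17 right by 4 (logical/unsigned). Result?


0b10001 >> 4 = 0b1 = 1

1


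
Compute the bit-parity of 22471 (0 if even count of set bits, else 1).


0b101011111000111 has 10 ones => parity 0

0


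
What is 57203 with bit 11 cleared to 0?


57203 & ~(1 << 11) = 55155

55155


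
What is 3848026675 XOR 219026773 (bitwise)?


0b11100101010111000011101000110011 ^ 0b1101000011100001010101010101 = 0b11101000010100100010111101100110 = 3897700198

3897700198


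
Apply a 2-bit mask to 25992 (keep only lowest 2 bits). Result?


25992 & 3 = 0

0


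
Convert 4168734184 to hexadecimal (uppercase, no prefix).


4168734184 = F879D5E8 hex

F879D5E8


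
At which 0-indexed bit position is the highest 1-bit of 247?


0b11110111. Highest set bit at position 7

7


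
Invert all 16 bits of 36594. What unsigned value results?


36594 ^ 65535 = 28941

28941


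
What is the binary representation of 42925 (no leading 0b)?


42925 = 1010011110101101 in binary

1010011110101101


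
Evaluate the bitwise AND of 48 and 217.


0b110000 & 0b11011001 = 0b10000 = 16

16


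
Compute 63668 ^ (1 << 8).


63668 ^ (1 << 8) = 63668 ^ 256 = 63924

63924


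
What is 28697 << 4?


0b111000000011001 << 4 = 0b1110000000110010000 = 459152

459152


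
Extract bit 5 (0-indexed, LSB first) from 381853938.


0b10110110000101010000011110010, position 5 = 1

1


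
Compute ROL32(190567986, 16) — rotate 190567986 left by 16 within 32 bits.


Rotate 0b1011010110111101011000110010 left by 16 (32-bit) = 0b11010110001100100000101101011011 = 3593603931

3593603931


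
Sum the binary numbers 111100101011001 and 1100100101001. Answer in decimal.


111100101011001 + 1100100101001 = 1001001010000010 = 37506

37506


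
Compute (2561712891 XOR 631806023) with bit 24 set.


Step 1: 2561712891 ^ 631806023 = 3172481724
Step 2: 3172481724 | (1 << 24) = 3172481724 | 16777216 = 3172481724

3172481724


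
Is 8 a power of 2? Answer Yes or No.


0b1000. Only one bit set => Yes

Yes


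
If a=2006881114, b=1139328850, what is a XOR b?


2006881114 ^ 1139328850 = 880169992

880169992


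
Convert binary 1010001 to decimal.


1010001 in decimal = 81

81


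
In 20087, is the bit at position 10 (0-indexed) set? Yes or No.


0b100111001110111, bit 10 = 1. Yes

Yes


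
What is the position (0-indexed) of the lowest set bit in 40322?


0b1001110110000010. Lowest set bit at position 1

1


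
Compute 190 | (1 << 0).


190 | (1 << 0) = 190 | 1 = 191

191


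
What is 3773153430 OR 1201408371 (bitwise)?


0b11100000111001011100000010010110 | 0b1000111100111000000100101110011 = 0b11100111111111011100100111110111 = 3892169207

3892169207


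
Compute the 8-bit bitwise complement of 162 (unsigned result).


~0b10100010 = 0b1011101 = 93 (8-bit unsigned)

93


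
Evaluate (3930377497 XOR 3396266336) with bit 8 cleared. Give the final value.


Step 1: 3930377497 ^ 3396266336 = 539632761
Step 2: 539632761 & ~(1 << 8) = 539632761

539632761


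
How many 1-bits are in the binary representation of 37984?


0b1001010001100000 has 5 set bits

5


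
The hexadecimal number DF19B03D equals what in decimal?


DF19B03D hex = 3743002685 decimal

3743002685


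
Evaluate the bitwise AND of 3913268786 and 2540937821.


0b11101001001111111011111000110010 & 0b10010111011100111010001001011101 = 0b10000001001100111010001000010000 = 2167644688

2167644688


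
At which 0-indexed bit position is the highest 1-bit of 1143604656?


0b1000100001010100000010110110000. Highest set bit at position 30

30


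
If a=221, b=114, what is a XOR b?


221 ^ 114 = 175

175


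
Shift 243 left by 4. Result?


0b11110011 << 4 = 0b111100110000 = 3888

3888


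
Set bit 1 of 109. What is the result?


109 | (1 << 1) = 109 | 2 = 111

111


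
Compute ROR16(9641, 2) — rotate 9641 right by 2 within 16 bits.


Rotate 0b10010110101001 right by 2 (16-bit) = 0b100100101101010 = 18794

18794


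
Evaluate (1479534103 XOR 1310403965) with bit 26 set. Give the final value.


Step 1: 1479534103 ^ 1310403965 = 372558698
Step 2: 372558698 | (1 << 26) = 372558698 | 67108864 = 372558698

372558698


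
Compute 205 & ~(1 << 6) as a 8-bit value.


205 & ~(1 << 6) = 141

141


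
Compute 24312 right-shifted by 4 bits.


0b101111011111000 >> 4 = 0b10111101111 = 1519

1519


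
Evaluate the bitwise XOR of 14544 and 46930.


0b11100011010000 ^ 0b1011011101010010 = 0b1000111110000010 = 36738

36738


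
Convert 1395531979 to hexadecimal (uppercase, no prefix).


1395531979 = 532E20CB hex

532E20CB


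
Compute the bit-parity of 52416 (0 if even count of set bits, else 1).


0b1100110011000000 has 6 ones => parity 0

0


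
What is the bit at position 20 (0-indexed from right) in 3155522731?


0b10111100000101010111010010101011, position 20 = 1

1


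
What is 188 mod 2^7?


188 & 127 = 60

60


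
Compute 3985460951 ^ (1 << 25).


3985460951 ^ (1 << 25) = 3985460951 ^ 33554432 = 4019015383

4019015383


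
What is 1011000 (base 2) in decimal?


1011000 in decimal = 88

88


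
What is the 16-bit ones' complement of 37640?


37640 ^ 65535 = 27895

27895


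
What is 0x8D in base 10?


8D hex = 141 decimal

141


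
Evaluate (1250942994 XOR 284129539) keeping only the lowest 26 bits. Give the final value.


Step 1: 1250942994 ^ 284129539 = 1516280081
Step 2: 1516280081 & 67108863 = 39885073

39885073


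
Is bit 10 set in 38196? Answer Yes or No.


0b1001010100110100, bit 10 = 1. Yes

Yes


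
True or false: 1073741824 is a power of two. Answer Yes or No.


0b1000000000000000000000000000000. Only one bit set => Yes

Yes


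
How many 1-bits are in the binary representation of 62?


0b111110 has 5 set bits

5


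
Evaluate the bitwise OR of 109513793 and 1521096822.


0b110100001110000110001000001 | 0b1011010101010100001100001110110 = 0b1011110101011110001110001110111 = 1588534391

1588534391


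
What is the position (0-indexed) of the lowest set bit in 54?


0b110110. Lowest set bit at position 1

1


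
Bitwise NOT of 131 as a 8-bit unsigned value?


~0b10000011 = 0b1111100 = 124 (8-bit unsigned)

124


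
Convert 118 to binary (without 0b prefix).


118 = 1110110 in binary

1110110


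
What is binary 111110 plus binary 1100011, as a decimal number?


111110 + 1100011 = 10100001 = 161

161


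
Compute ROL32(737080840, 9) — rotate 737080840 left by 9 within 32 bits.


Rotate 0b101011111011101111011000001000 left by 9 (32-bit) = 0b11011101111011000001000001010111 = 3723235415

3723235415


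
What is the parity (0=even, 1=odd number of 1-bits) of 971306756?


0b111001111001001111011100000100 has 16 ones => parity 0

0


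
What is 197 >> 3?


0b11000101 >> 3 = 0b11000 = 24

24


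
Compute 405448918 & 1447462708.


0b11000001010101010100011010110 & 0b1010110010001101000011100110100 = 0b10000000000101000000000010100 = 268599316

268599316


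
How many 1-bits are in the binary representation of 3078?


0b110000000110 has 4 set bits

4


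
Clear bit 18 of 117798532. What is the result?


117798532 & ~(1 << 18) = 117536388

117536388


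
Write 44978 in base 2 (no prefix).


44978 = 1010111110110010 in binary

1010111110110010


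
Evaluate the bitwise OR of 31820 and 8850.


0b111110001001100 | 0b10001010010010 = 0b111111011011110 = 32478

32478


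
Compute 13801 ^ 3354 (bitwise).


0b11010111101001 ^ 0b110100011010 = 0b11100011110011 = 14579

14579


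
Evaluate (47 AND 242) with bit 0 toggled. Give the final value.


Step 1: 47 & 242 = 34
Step 2: 34 ^ (1 << 0) = 34 ^ 1 = 35

35


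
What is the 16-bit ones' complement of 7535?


7535 ^ 65535 = 58000

58000


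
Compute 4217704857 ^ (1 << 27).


4217704857 ^ (1 << 27) = 4217704857 ^ 134217728 = 4083487129

4083487129


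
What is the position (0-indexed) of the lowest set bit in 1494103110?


0b1011001000011100011010001000110. Lowest set bit at position 1

1


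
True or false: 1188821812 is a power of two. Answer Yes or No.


0b1000110110110111111101100110100. Multiple bits set => No

No


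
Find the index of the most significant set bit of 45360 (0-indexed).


0b1011000100110000. Highest set bit at position 15

15


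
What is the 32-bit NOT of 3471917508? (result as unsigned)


~0b11001110111100010100000111000100 = 0b110001000011101011111000111011 = 823049787 (32-bit unsigned)

823049787


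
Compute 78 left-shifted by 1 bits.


0b1001110 << 1 = 0b10011100 = 156

156


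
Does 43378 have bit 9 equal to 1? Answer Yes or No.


0b1010100101110010, bit 9 = 0. No

No


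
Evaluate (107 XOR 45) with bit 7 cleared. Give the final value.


Step 1: 107 ^ 45 = 70
Step 2: 70 & ~(1 << 7) = 70

70


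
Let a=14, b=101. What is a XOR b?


14 ^ 101 = 107

107


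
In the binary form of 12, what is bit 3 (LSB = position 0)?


0b1100, position 3 = 1

1


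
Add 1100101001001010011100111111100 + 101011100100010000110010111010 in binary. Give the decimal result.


1100101001001010011100111111100 + 101011100100010000110010111010 = 10010000101101100100011010110110 = 2427864758

2427864758


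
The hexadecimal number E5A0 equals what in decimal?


E5A0 hex = 58784 decimal

58784


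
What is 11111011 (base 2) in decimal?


11111011 in decimal = 251

251


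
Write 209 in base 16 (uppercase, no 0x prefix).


209 = D1 hex

D1


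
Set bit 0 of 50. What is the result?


50 | (1 << 0) = 50 | 1 = 51

51


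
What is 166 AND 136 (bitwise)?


0b10100110 & 0b10001000 = 0b10000000 = 128

128


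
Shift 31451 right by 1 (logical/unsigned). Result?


0b111101011011011 >> 1 = 0b11110101101101 = 15725

15725


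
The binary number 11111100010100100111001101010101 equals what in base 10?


11111100010100100111001101010101 in decimal = 4233261909

4233261909


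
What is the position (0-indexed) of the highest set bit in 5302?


0b1010010110110. Highest set bit at position 12

12


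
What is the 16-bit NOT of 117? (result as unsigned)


~0b1110101 = 0b1111111110001010 = 65418 (16-bit unsigned)

65418


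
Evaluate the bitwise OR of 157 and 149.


0b10011101 | 0b10010101 = 0b10011101 = 157

157


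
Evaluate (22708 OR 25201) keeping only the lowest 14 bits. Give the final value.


Step 1: 22708 | 25201 = 31477
Step 2: 31477 & 16383 = 15093

15093


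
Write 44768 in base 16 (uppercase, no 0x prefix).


44768 = AEE0 hex

AEE0


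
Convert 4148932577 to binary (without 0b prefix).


4148932577 = 11110111010010111010111111100001 in binary

11110111010010111010111111100001


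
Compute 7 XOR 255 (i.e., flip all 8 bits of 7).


7 ^ 255 = 248

248


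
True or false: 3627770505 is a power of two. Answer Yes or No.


0b11011000001110110110001010001001. Multiple bits set => No

No


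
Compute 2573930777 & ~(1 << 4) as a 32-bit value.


2573930777 & ~(1 << 4) = 2573930761

2573930761


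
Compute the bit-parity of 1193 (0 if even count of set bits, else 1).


0b10010101001 has 5 ones => parity 1

1


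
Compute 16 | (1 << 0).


16 | (1 << 0) = 16 | 1 = 17

17


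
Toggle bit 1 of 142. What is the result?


142 ^ (1 << 1) = 142 ^ 2 = 140

140


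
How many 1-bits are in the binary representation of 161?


0b10100001 has 3 set bits

3


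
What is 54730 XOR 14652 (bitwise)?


0b1101010111001010 ^ 0b11100100111100 = 0b1110110011110110 = 60662

60662


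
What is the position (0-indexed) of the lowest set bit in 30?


0b11110. Lowest set bit at position 1

1


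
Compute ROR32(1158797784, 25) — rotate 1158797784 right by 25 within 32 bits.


Rotate 0b1000101000100011101100111011000 right by 25 (32-bit) = 0b10001000111011001110110000100010 = 2297228322

2297228322


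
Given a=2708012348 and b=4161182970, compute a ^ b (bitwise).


2708012348 ^ 4161182970 = 1500406214

1500406214


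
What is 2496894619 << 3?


0b10010100110100111001011010011011 << 3 = 0b10010100110100111001011010011011000 = 19975156952

19975156952


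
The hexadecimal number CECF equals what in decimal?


CECF hex = 52943 decimal

52943


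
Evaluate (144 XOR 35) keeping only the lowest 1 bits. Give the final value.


Step 1: 144 ^ 35 = 179
Step 2: 179 & 1 = 1

1


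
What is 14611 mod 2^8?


14611 & 255 = 19

19


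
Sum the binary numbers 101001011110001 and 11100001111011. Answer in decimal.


101001011110001 + 11100001111011 = 1000101101101100 = 35692

35692


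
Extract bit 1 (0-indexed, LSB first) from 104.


0b1101000, position 1 = 0

0


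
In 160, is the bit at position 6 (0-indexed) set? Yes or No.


0b10100000, bit 6 = 0. No

No


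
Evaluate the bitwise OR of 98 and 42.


0b1100010 | 0b101010 = 0b1101010 = 106

106


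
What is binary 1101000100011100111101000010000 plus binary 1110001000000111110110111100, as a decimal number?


1101000100011100111101000010000 + 1110001000000111110110111100 = 1110110101011101111011111001100 = 1991178188

1991178188


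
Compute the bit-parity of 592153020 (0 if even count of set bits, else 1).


0b100011010010111000100110111100 has 15 ones => parity 1

1


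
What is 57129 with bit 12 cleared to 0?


57129 & ~(1 << 12) = 53033

53033


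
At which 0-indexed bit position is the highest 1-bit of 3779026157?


0b11100001001111110101110011101101. Highest set bit at position 31

31


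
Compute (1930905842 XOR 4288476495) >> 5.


Step 1: 1930905842 ^ 4288476495 = 2357968317
Step 2: 2357968317 >> 5 = 73686509

73686509


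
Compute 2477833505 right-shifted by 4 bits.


0b10010011101100001011110100100001 >> 4 = 0b1001001110110000101111010010 = 154864594

154864594


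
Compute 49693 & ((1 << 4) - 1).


49693 & 15 = 13

13


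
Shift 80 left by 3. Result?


0b1010000 << 3 = 0b1010000000 = 640

640


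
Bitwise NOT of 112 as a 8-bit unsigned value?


~0b1110000 = 0b10001111 = 143 (8-bit unsigned)

143


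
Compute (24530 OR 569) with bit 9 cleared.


Step 1: 24530 | 569 = 24571
Step 2: 24571 & ~(1 << 9) = 24059

24059


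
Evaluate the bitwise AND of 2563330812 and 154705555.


0b10011000110010010101001011111100 & 0b1001001110001001111010010011 = 0b1000000010000001001010010000 = 134746768

134746768


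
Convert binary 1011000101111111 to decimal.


1011000101111111 in decimal = 45439

45439


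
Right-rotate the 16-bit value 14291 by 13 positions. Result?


Rotate 0b11011111010011 right by 13 (16-bit) = 0b1011111010011001 = 48793

48793


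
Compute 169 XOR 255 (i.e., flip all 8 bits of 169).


169 ^ 255 = 86

86


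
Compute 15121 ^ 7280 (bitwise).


0b11101100010001 ^ 0b1110001110000 = 0b10011101100001 = 10081

10081


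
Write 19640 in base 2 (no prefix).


19640 = 100110010111000 in binary

100110010111000


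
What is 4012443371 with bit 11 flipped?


4012443371 ^ (1 << 11) = 4012443371 ^ 2048 = 4012445419

4012445419


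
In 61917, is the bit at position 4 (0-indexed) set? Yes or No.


0b1111000111011101, bit 4 = 1. Yes

Yes


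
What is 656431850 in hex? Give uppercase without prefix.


656431850 = 27205AEA hex

27205AEA


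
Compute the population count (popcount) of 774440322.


0b101110001010010000010110000010 has 11 set bits

11


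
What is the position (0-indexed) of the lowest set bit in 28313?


0b110111010011001. Lowest set bit at position 0

0


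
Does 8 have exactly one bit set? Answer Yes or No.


0b1000. Only one bit set => Yes

Yes


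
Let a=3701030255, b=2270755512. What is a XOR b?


3701030255 ^ 2270755512 = 1539426263

1539426263


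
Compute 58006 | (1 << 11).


58006 | (1 << 11) = 58006 | 2048 = 60054

60054


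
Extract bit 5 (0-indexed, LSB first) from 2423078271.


0b10010000011011010011110101111111, position 5 = 1

1


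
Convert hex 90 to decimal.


90 hex = 144 decimal

144


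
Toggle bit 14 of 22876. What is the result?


22876 ^ (1 << 14) = 22876 ^ 16384 = 6492

6492


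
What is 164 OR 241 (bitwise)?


0b10100100 | 0b11110001 = 0b11110101 = 245

245


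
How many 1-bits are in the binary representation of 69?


0b1000101 has 3 set bits

3


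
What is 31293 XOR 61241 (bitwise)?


0b111101000111101 ^ 0b1110111100111001 = 0b1001010100000100 = 38148

38148


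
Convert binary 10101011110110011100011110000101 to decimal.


10101011110110011100011110000101 in decimal = 2883176325

2883176325


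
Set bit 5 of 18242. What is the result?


18242 | (1 << 5) = 18242 | 32 = 18274

18274


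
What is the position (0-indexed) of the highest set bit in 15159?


0b11101100110111. Highest set bit at position 13

13


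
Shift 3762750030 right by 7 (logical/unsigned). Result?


0b11100000010001110000001001001110 >> 7 = 0b1110000001000111000000100 = 29396484

29396484


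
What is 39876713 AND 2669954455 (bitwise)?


0b10011000000111100001101001 & 0b10011111001001000100010110010111 = 0b10001000000100000000000001 = 35667969

35667969


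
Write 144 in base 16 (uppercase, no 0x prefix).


144 = 90 hex

90


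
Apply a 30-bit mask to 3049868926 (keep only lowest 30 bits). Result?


3049868926 & 1073741823 = 902385278

902385278


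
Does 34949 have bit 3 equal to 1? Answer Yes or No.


0b1000100010000101, bit 3 = 0. No

No


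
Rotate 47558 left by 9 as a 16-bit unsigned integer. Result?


Rotate 0b1011100111000110 left by 9 (16-bit) = 0b1000110101110011 = 36211

36211


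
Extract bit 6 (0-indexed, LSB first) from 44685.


0b1010111010001101, position 6 = 0

0


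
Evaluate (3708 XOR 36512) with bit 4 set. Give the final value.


Step 1: 3708 ^ 36512 = 32988
Step 2: 32988 | (1 << 4) = 32988 | 16 = 32988

32988


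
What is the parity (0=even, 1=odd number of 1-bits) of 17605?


0b100010011000101 has 6 ones => parity 0

0


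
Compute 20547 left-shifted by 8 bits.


0b101000001000011 << 8 = 0b10100000100001100000000 = 5260032

5260032


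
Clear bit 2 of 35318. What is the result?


35318 & ~(1 << 2) = 35314

35314


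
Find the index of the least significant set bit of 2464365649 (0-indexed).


0b10010010111000110011110001010001. Lowest set bit at position 0

0


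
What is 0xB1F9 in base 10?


B1F9 hex = 45561 decimal

45561


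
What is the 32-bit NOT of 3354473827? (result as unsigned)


~0b11000111111100010011010101100011 = 0b111000000011101100101010011100 = 940493468 (32-bit unsigned)

940493468


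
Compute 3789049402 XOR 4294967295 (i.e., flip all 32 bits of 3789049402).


3789049402 ^ 4294967295 = 505917893

505917893


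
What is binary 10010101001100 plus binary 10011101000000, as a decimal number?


10010101001100 + 10011101000000 = 100110010001100 = 19596

19596


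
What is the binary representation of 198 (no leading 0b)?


198 = 11000110 in binary

11000110


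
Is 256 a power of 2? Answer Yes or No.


0b100000000. Only one bit set => Yes

Yes


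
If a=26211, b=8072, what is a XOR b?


26211 ^ 8072 = 31211

31211


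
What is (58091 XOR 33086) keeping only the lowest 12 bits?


Step 1: 58091 ^ 33086 = 25557
Step 2: 25557 & 4095 = 981

981


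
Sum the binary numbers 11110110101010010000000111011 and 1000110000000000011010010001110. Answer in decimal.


11110110101010010000000111011 + 1000110000000000011010010001110 = 1100100110101010101010011001001 = 1691702473

1691702473


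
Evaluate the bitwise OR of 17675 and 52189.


0b100010100001011 | 0b1100101111011101 = 0b1100111111011111 = 53215

53215


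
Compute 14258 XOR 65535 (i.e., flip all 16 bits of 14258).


14258 ^ 65535 = 51277

51277


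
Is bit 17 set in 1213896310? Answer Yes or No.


0b1001000010110101001011001110110, bit 17 = 1. Yes

Yes


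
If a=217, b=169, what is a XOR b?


217 ^ 169 = 112

112


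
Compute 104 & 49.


0b1101000 & 0b110001 = 0b100000 = 32

32


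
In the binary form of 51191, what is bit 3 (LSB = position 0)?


0b1100011111110111, position 3 = 0

0


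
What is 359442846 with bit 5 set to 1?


359442846 | (1 << 5) = 359442846 | 32 = 359442878

359442878


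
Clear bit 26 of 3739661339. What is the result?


3739661339 & ~(1 << 26) = 3672552475

3672552475


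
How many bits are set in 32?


0b100000 has 1 set bits

1


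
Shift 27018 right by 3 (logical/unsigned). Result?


0b110100110001010 >> 3 = 0b110100110001 = 3377

3377


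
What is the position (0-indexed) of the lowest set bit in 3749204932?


0b11011111011110000101001111000100. Lowest set bit at position 2

2


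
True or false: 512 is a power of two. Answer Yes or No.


0b1000000000. Only one bit set => Yes

Yes


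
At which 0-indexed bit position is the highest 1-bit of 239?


0b11101111. Highest set bit at position 7

7


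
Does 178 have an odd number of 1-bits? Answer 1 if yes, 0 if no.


0b10110010 has 4 ones => parity 0

0


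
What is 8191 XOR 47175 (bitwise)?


0b1111111111111 ^ 0b1011100001000111 = 0b1010011110111000 = 42936

42936


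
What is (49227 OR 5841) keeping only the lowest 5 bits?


Step 1: 49227 | 5841 = 55003
Step 2: 55003 & 31 = 27

27


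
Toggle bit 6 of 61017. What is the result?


61017 ^ (1 << 6) = 61017 ^ 64 = 60953

60953


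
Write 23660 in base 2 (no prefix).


23660 = 101110001101100 in binary

101110001101100


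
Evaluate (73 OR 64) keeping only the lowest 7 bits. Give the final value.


Step 1: 73 | 64 = 73
Step 2: 73 & 127 = 73

73


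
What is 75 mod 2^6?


75 & 63 = 11

11


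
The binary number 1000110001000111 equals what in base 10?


1000110001000111 in decimal = 35911

35911


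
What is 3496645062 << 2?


0b11010000011010101001000111000110 << 2 = 0b1101000001101010100100011100011000 = 13986580248

13986580248


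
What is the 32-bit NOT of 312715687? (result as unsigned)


~0b10010101000111010100110100111 = 0b11101101010111000101011001011000 = 3982251608 (32-bit unsigned)

3982251608


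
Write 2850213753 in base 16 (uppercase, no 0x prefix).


2850213753 = A9E2CF79 hex

A9E2CF79


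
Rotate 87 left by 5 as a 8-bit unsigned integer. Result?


Rotate 0b1010111 left by 5 (8-bit) = 0b11101010 = 234

234


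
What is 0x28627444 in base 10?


28627444 hex = 677540932 decimal

677540932


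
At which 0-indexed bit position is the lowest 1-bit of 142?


0b10001110. Lowest set bit at position 1

1


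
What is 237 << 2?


0b11101101 << 2 = 0b1110110100 = 948

948


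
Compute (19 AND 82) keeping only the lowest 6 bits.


Step 1: 19 & 82 = 18
Step 2: 18 & 63 = 18

18


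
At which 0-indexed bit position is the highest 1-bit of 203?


0b11001011. Highest set bit at position 7

7


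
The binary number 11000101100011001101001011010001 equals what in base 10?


11000101100011001101001011010001 in decimal = 3314340561

3314340561


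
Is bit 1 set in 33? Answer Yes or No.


0b100001, bit 1 = 0. No

No


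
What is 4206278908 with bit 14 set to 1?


4206278908 | (1 << 14) = 4206278908 | 16384 = 4206295292

4206295292


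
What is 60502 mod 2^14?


60502 & 16383 = 11350

11350


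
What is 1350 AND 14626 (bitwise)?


0b10101000110 & 0b11100100100010 = 0b100000010 = 258

258


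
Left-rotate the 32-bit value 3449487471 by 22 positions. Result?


Rotate 0b11001101100110110000000001101111 left by 22 (32-bit) = 0b11011111100110110011011000000 = 468936384

468936384


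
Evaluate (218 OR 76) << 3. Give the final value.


Step 1: 218 | 76 = 222
Step 2: 222 << 3 = 1776

1776


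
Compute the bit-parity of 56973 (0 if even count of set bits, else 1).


0b1101111010001101 has 10 ones => parity 0

0


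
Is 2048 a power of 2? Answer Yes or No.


0b100000000000. Only one bit set => Yes

Yes


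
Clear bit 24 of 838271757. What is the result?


838271757 & ~(1 << 24) = 821494541

821494541


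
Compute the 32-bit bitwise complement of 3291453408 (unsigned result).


~0b11000100001011111001011111100000 = 0b111011110100000110100000011111 = 1003513887 (32-bit unsigned)

1003513887


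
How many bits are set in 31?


0b11111 has 5 set bits

5


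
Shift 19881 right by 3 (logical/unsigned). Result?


0b100110110101001 >> 3 = 0b100110110101 = 2485

2485


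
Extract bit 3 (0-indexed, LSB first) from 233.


0b11101001, position 3 = 1

1


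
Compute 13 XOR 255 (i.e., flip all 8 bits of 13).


13 ^ 255 = 242

242


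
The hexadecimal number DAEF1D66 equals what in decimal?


DAEF1D66 hex = 3673103718 decimal

3673103718


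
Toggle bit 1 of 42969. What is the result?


42969 ^ (1 << 1) = 42969 ^ 2 = 42971

42971


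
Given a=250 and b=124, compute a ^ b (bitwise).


250 ^ 124 = 134

134


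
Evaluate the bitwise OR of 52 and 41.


0b110100 | 0b101001 = 0b111101 = 61

61


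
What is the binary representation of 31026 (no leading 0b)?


31026 = 111100100110010 in binary

111100100110010


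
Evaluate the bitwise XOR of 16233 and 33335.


0b11111101101001 ^ 0b1000001000110111 = 0b1011110101011110 = 48478

48478


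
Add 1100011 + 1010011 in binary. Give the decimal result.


1100011 + 1010011 = 10110110 = 182

182


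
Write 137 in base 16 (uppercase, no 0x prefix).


137 = 89 hex

89


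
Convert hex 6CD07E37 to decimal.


6CD07E37 hex = 1825603127 decimal

1825603127


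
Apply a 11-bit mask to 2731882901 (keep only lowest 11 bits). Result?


2731882901 & 2047 = 405

405


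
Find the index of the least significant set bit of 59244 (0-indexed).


0b1110011101101100. Lowest set bit at position 2

2


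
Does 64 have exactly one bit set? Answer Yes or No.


0b1000000. Only one bit set => Yes

Yes


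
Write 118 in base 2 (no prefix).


118 = 1110110 in binary

1110110


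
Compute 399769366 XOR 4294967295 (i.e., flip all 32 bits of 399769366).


399769366 ^ 4294967295 = 3895197929

3895197929


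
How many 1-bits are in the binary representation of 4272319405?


0b11111110101001100110101110101101 has 21 set bits

21


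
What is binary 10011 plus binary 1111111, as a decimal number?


10011 + 1111111 = 10010010 = 146

146


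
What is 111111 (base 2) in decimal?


111111 in decimal = 63

63


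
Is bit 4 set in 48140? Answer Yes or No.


0b1011110000001100, bit 4 = 0. No

No


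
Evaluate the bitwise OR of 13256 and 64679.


0b11001111001000 | 0b1111110010100111 = 0b1111111111101111 = 65519

65519


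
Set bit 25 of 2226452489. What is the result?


2226452489 | (1 << 25) = 2226452489 | 33554432 = 2260006921

2260006921


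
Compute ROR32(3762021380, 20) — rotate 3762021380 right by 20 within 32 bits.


Rotate 0b11100000001110111110010000000100 right by 20 (32-bit) = 0b10111110010000000100111000000011 = 3191885315

3191885315


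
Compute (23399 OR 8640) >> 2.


Step 1: 23399 | 8640 = 31719
Step 2: 31719 >> 2 = 7929

7929


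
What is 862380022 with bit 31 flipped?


862380022 ^ (1 << 31) = 862380022 ^ 2147483648 = 3009863670

3009863670


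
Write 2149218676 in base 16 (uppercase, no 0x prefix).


2149218676 = 801A7974 hex

801A7974


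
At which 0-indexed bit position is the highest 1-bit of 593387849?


0b100011010111100110000101001001. Highest set bit at position 29

29


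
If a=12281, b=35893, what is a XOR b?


12281 ^ 35893 = 41932

41932


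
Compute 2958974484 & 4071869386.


0b10110000010111100101111000010100 & 0b11110010101100111100101111001010 = 0b10110000000100100100101000000000 = 2953988608

2953988608


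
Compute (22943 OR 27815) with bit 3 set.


Step 1: 22943 | 27815 = 32191
Step 2: 32191 | (1 << 3) = 32191 | 8 = 32191

32191


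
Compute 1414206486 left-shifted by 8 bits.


0b1010100010010110001010000010110 << 8 = 0b101010001001011000101000001011000000000 = 362036860416

362036860416


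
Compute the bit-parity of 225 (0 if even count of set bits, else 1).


0b11100001 has 4 ones => parity 0

0


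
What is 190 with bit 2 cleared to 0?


190 & ~(1 << 2) = 186

186


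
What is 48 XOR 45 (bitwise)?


0b110000 ^ 0b101101 = 0b11101 = 29

29


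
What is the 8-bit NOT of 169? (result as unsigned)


~0b10101001 = 0b1010110 = 86 (8-bit unsigned)

86


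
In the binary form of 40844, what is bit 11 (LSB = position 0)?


0b1001111110001100, position 11 = 1

1


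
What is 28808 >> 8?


0b111000010001000 >> 8 = 0b1110000 = 112

112


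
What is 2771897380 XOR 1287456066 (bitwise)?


0b10100101001101111100110000100100 ^ 0b1001100101111010000010101000010 = 0b11101001100010101100100101100110 = 3918186854

3918186854


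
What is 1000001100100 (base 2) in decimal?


1000001100100 in decimal = 4196

4196


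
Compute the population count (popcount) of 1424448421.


0b1010100111001110101101110100101 has 18 set bits

18


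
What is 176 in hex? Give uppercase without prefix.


176 = B0 hex

B0


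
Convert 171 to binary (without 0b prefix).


171 = 10101011 in binary

10101011


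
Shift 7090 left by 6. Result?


0b1101110110010 << 6 = 0b1101110110010000000 = 453760

453760


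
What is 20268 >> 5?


0b100111100101100 >> 5 = 0b1001111001 = 633

633


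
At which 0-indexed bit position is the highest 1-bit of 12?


0b1100. Highest set bit at position 3

3


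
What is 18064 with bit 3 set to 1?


18064 | (1 << 3) = 18064 | 8 = 18072

18072


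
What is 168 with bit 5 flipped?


168 ^ (1 << 5) = 168 ^ 32 = 136

136


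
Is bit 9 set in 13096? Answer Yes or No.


0b11001100101000, bit 9 = 1. Yes

Yes


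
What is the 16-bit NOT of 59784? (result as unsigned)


~0b1110100110001000 = 0b1011001110111 = 5751 (16-bit unsigned)

5751


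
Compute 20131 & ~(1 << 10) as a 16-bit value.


20131 & ~(1 << 10) = 19107

19107


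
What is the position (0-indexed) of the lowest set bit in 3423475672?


0b11001100000011100001011111011000. Lowest set bit at position 3

3


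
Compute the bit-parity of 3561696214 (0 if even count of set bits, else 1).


0b11010100010010110010101111010110 has 17 ones => parity 1

1


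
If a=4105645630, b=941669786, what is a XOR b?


4105645630 ^ 941669786 = 3432485796

3432485796


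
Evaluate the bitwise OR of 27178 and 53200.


0b110101000101010 | 0b1100111111010000 = 0b1110111111111010 = 61434

61434


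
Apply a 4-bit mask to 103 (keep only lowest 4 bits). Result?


103 & 15 = 7

7


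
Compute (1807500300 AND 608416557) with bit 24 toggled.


Step 1: 1807500300 & 608416557 = 536870924
Step 2: 536870924 ^ (1 << 24) = 536870924 ^ 16777216 = 553648140

553648140


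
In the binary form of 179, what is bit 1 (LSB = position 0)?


0b10110011, position 1 = 1

1


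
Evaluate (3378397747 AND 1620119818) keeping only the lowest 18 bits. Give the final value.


Step 1: 3378397747 & 1620119818 = 1074790402
Step 2: 1074790402 & 262143 = 2

2


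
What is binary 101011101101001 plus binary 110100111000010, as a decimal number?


101011101101001 + 110100111000010 = 1100000100101011 = 49451

49451


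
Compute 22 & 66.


0b10110 & 0b1000010 = 0b10 = 2

2


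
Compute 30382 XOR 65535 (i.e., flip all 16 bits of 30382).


30382 ^ 65535 = 35153

35153


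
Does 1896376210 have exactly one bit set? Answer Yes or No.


0b1110001000010000110011110010010. Multiple bits set => No

No


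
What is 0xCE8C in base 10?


CE8C hex = 52876 decimal

52876


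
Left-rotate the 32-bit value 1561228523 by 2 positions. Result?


Rotate 0b1011101000011100111010011101011 left by 2 (32-bit) = 0b1110100001110011101001110101101 = 1949946797

1949946797


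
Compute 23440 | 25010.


0b101101110010000 | 0b110000110110010 = 0b111101110110010 = 31666

31666


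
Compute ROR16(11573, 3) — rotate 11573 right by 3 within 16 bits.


Rotate 0b10110100110101 right by 3 (16-bit) = 0b1010010110100110 = 42406

42406


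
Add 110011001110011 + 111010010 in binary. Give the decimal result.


110011001110011 + 111010010 = 110100001000101 = 26693

26693
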